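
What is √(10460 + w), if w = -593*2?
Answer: √9274 ≈ 96.302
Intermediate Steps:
w = -1186
√(10460 + w) = √(10460 - 1186) = √9274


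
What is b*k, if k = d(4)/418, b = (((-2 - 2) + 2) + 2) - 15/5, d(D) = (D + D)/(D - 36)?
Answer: 3/1672 ≈ 0.0017943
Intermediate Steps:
d(D) = 2*D/(-36 + D) (d(D) = (2*D)/(-36 + D) = 2*D/(-36 + D))
b = -3 (b = ((-4 + 2) + 2) - 15*⅕ = (-2 + 2) - 3 = 0 - 3 = -3)
k = -1/1672 (k = (2*4/(-36 + 4))/418 = (2*4/(-32))*(1/418) = (2*4*(-1/32))*(1/418) = -¼*1/418 = -1/1672 ≈ -0.00059809)
b*k = -3*(-1/1672) = 3/1672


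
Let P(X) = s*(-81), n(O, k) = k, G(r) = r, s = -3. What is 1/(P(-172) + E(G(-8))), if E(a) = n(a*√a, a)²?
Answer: 1/307 ≈ 0.0032573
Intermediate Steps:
E(a) = a²
P(X) = 243 (P(X) = -3*(-81) = 243)
1/(P(-172) + E(G(-8))) = 1/(243 + (-8)²) = 1/(243 + 64) = 1/307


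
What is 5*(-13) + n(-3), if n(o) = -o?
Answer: -62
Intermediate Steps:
5*(-13) + n(-3) = 5*(-13) - 1*(-3) = -65 + 3 = -62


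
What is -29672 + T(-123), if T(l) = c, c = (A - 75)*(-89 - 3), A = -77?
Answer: -15688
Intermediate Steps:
c = 13984 (c = (-77 - 75)*(-89 - 3) = -152*(-92) = 13984)
T(l) = 13984
-29672 + T(-123) = -29672 + 13984 = -15688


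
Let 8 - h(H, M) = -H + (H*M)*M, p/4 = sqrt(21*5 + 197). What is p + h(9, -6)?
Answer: -307 + 4*sqrt(302) ≈ -237.49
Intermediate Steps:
p = 4*sqrt(302) (p = 4*sqrt(21*5 + 197) = 4*sqrt(105 + 197) = 4*sqrt(302) ≈ 69.513)
h(H, M) = 8 + H - H*M**2 (h(H, M) = 8 - (-H + (H*M)*M) = 8 - (-H + H*M**2) = 8 + (H - H*M**2) = 8 + H - H*M**2)
p + h(9, -6) = 4*sqrt(302) + (8 + 9 - 1*9*(-6)**2) = 4*sqrt(302) + (8 + 9 - 1*9*36) = 4*sqrt(302) + (8 + 9 - 324) = 4*sqrt(302) - 307 = -307 + 4*sqrt(302)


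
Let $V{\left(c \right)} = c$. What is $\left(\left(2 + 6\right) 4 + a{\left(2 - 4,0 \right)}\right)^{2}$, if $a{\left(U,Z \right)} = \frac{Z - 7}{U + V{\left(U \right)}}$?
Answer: $\frac{18225}{16} \approx 1139.1$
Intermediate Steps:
$a{\left(U,Z \right)} = \frac{-7 + Z}{2 U}$ ($a{\left(U,Z \right)} = \frac{Z - 7}{U + U} = \frac{-7 + Z}{2 U}$)
$\left(\left(2 + 6\right) 4 + a{\left(2 - 4,0 \right)}\right)^{2} = \left(\left(2 + 6\right) 4 + \frac{-7 + 0}{2 \left(2 - 4\right)}\right)^{2} = \left(8 \cdot 4 + \frac{1}{2} \frac{1}{-2} \left(-7\right)\right)^{2} = \left(32 + \frac{1}{2} \left(- \frac{1}{2}\right) \left(-7\right)\right)^{2} = \left(32 + \frac{7}{4}\right)^{2} = \left(\frac{135}{4}\right)^{2} = \frac{18225}{16}$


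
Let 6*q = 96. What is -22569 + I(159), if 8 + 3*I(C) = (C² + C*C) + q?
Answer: -17137/3 ≈ -5712.3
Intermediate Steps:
q = 16 (q = (⅙)*96 = 16)
I(C) = 8/3 + 2*C²/3 (I(C) = -8/3 + ((C² + C*C) + 16)/3 = -8/3 + ((C² + C²) + 16)/3 = -8/3 + (2*C² + 16)/3 = -8/3 + (16 + 2*C²)/3 = -8/3 + (16/3 + 2*C²/3) = 8/3 + 2*C²/3)
-22569 + I(159) = -22569 + (8/3 + (⅔)*159²) = -22569 + (8/3 + (⅔)*25281) = -22569 + (8/3 + 16854) = -22569 + 50570/3 = -17137/3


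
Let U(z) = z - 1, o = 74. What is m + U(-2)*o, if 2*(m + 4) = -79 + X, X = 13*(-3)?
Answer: -285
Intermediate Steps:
X = -39
U(z) = -1 + z
m = -63 (m = -4 + (-79 - 39)/2 = -4 + (½)*(-118) = -4 - 59 = -63)
m + U(-2)*o = -63 + (-1 - 2)*74 = -63 - 3*74 = -63 - 222 = -285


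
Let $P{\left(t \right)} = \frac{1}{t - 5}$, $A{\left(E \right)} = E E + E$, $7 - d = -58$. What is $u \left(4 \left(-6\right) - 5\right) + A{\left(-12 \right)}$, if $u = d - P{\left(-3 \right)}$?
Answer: $- \frac{14053}{8} \approx -1756.6$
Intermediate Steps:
$d = 65$ ($d = 7 - -58 = 7 + 58 = 65$)
$A{\left(E \right)} = E + E^{2}$ ($A{\left(E \right)} = E^{2} + E = E + E^{2}$)
$P{\left(t \right)} = \frac{1}{-5 + t}$
$u = \frac{521}{8}$ ($u = 65 - \frac{1}{-5 - 3} = 65 - \frac{1}{-8} = 65 - - \frac{1}{8} = 65 + \frac{1}{8} = \frac{521}{8} \approx 65.125$)
$u \left(4 \left(-6\right) - 5\right) + A{\left(-12 \right)} = \frac{521 \left(4 \left(-6\right) - 5\right)}{8} - 12 \left(1 - 12\right) = \frac{521 \left(-24 - 5\right)}{8} - -132 = \frac{521}{8} \left(-29\right) + 132 = - \frac{15109}{8} + 132 = - \frac{14053}{8}$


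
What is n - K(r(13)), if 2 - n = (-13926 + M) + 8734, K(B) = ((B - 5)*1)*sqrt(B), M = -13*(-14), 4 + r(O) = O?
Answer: 5000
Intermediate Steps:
r(O) = -4 + O
M = 182
K(B) = sqrt(B)*(-5 + B) (K(B) = ((-5 + B)*1)*sqrt(B) = (-5 + B)*sqrt(B) = sqrt(B)*(-5 + B))
n = 5012 (n = 2 - ((-13926 + 182) + 8734) = 2 - (-13744 + 8734) = 2 - 1*(-5010) = 2 + 5010 = 5012)
n - K(r(13)) = 5012 - sqrt(-4 + 13)*(-5 + (-4 + 13)) = 5012 - sqrt(9)*(-5 + 9) = 5012 - 3*4 = 5012 - 1*12 = 5012 - 12 = 5000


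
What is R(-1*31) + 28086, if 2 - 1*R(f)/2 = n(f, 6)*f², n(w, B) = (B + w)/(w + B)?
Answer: 26168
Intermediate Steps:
n(w, B) = 1 (n(w, B) = (B + w)/(B + w) = 1)
R(f) = 4 - 2*f²
R(-1*31) + 28086 = (4 - 2*(-1*31)²) + 28086 = (4 - 2*(-31)²) + 28086 = (4 - 2*961) + 28086 = (4 - 1922) + 28086 = -1918 + 28086 = 26168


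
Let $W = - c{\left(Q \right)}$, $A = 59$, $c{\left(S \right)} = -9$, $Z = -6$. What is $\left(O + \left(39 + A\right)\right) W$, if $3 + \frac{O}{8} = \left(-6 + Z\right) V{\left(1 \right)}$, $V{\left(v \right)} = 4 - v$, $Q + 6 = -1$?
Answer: $-1926$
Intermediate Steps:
$Q = -7$ ($Q = -6 - 1 = -7$)
$W = 9$ ($W = \left(-1\right) \left(-9\right) = 9$)
$O = -312$ ($O = -24 + 8 \left(-6 - 6\right) \left(4 - 1\right) = -24 + 8 \left(- 12 \left(4 - 1\right)\right) = -24 + 8 \left(\left(-12\right) 3\right) = -24 + 8 \left(-36\right) = -24 - 288 = -312$)
$\left(O + \left(39 + A\right)\right) W = \left(-312 + \left(39 + 59\right)\right) 9 = \left(-312 + 98\right) 9 = \left(-214\right) 9 = -1926$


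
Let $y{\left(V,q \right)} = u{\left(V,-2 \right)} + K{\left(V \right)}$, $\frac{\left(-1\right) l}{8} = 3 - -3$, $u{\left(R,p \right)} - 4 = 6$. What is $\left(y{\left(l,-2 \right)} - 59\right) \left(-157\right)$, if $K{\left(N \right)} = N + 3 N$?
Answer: $37837$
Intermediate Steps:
$u{\left(R,p \right)} = 10$ ($u{\left(R,p \right)} = 4 + 6 = 10$)
$K{\left(N \right)} = 4 N$
$l = -48$ ($l = - 8 \left(3 - -3\right) = - 8 \left(3 + 3\right) = \left(-8\right) 6 = -48$)
$y{\left(V,q \right)} = 10 + 4 V$
$\left(y{\left(l,-2 \right)} - 59\right) \left(-157\right) = \left(\left(10 + 4 \left(-48\right)\right) - 59\right) \left(-157\right) = \left(\left(10 - 192\right) - 59\right) \left(-157\right) = \left(-182 - 59\right) \left(-157\right) = \left(-241\right) \left(-157\right) = 37837$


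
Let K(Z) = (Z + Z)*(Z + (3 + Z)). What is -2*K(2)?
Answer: -56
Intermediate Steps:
K(Z) = 2*Z*(3 + 2*Z) (K(Z) = (2*Z)*(3 + 2*Z) = 2*Z*(3 + 2*Z))
-2*K(2) = -4*2*(3 + 2*2) = -4*2*(3 + 4) = -4*2*7 = -2*28 = -56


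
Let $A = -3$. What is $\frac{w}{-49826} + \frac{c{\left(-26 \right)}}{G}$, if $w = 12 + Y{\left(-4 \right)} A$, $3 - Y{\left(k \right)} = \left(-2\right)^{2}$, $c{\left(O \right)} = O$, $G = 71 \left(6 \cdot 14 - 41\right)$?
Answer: $- \frac{1341271}{152118778} \approx -0.0088173$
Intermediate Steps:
$G = 3053$ ($G = 71 \left(84 - 41\right) = 71 \cdot 43 = 3053$)
$Y{\left(k \right)} = -1$ ($Y{\left(k \right)} = 3 - \left(-2\right)^{2} = 3 - 4 = -1$)
$w = 15$ ($w = 12 - -3 = 12 + 3 = 15$)
$\frac{w}{-49826} + \frac{c{\left(-26 \right)}}{G} = \frac{15}{-49826} - \frac{26}{3053} = 15 \left(- \frac{1}{49826}\right) - \frac{26}{3053} = - \frac{15}{49826} - \frac{26}{3053} = - \frac{1341271}{152118778}$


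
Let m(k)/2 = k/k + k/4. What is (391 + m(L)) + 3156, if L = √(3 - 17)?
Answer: 3549 + I*√14/2 ≈ 3549.0 + 1.8708*I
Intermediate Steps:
L = I*√14 (L = √(-14) = I*√14 ≈ 3.7417*I)
m(k) = 2 + k/2 (m(k) = 2*(k/k + k/4) = 2*(1 + k*(¼)) = 2*(1 + k/4) = 2 + k/2)
(391 + m(L)) + 3156 = (391 + (2 + (I*√14)/2)) + 3156 = (391 + (2 + I*√14/2)) + 3156 = (393 + I*√14/2) + 3156 = 3549 + I*√14/2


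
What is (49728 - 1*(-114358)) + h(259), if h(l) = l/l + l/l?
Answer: 164088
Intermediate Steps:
h(l) = 2 (h(l) = 1 + 1 = 2)
(49728 - 1*(-114358)) + h(259) = (49728 - 1*(-114358)) + 2 = (49728 + 114358) + 2 = 164086 + 2 = 164088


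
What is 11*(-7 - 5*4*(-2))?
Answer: 363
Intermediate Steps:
11*(-7 - 5*4*(-2)) = 11*(-7 - 20*(-2)) = 11*(-7 + 40) = 11*33 = 363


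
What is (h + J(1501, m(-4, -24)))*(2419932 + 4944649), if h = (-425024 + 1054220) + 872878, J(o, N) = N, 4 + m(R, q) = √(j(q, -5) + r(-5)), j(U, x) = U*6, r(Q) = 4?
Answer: 11062116182670 + 14729162*I*√35 ≈ 1.1062e+13 + 8.7139e+7*I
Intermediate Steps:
j(U, x) = 6*U
m(R, q) = -4 + √(4 + 6*q) (m(R, q) = -4 + √(6*q + 4) = -4 + √(4 + 6*q))
h = 1502074 (h = 629196 + 872878 = 1502074)
(h + J(1501, m(-4, -24)))*(2419932 + 4944649) = (1502074 + (-4 + √(4 + 6*(-24))))*(2419932 + 4944649) = (1502074 + (-4 + √(4 - 144)))*7364581 = (1502074 + (-4 + √(-140)))*7364581 = (1502074 + (-4 + 2*I*√35))*7364581 = (1502070 + 2*I*√35)*7364581 = 11062116182670 + 14729162*I*√35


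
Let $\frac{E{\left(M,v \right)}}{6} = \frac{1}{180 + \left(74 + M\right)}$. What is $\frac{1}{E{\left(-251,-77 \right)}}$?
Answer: $\frac{1}{2} \approx 0.5$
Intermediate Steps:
$E{\left(M,v \right)} = \frac{6}{254 + M}$ ($E{\left(M,v \right)} = \frac{6}{180 + \left(74 + M\right)} = \frac{6}{254 + M}$)
$\frac{1}{E{\left(-251,-77 \right)}} = \frac{1}{6 \frac{1}{254 - 251}} = \frac{1}{6 \cdot \frac{1}{3}} = \frac{1}{2}$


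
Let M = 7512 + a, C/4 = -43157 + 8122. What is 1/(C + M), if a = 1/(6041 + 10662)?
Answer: -16703/2215285483 ≈ -7.5399e-6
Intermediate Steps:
a = 1/16703 ≈ 5.9869e-5
C = -140140 (C = 4*(-43157 + 8122) = 4*(-35035) = -140140)
M = 125472937/16703 (M = 7512 + 1/16703 = 125472937/16703 ≈ 7512.0)
1/(C + M) = 1/(-140140 + 125472937/16703) = 1/(-2215285483/16703) = -16703/2215285483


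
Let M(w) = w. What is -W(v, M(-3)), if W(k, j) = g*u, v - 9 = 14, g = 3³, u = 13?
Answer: -351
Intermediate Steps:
g = 27
v = 23 (v = 9 + 14 = 23)
W(k, j) = 351 (W(k, j) = 27*13 = 351)
-W(v, M(-3)) = -1*351 = -351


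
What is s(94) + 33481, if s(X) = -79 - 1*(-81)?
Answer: 33483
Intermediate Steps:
s(X) = 2 (s(X) = -79 + 81 = 2)
s(94) + 33481 = 2 + 33481 = 33483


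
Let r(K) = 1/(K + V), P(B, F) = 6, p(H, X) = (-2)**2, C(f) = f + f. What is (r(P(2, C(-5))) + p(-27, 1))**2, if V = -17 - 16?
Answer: 11449/729 ≈ 15.705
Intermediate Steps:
C(f) = 2*f
p(H, X) = 4
V = -33
r(K) = 1/(-33 + K) (r(K) = 1/(K - 33) = 1/(-33 + K))
(r(P(2, C(-5))) + p(-27, 1))**2 = (1/(-33 + 6) + 4)**2 = (1/(-27) + 4)**2 = (-1/27 + 4)**2 = (107/27)**2 = 11449/729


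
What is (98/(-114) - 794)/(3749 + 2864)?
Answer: -45307/376941 ≈ -0.12020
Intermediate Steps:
(98/(-114) - 794)/(3749 + 2864) = (98*(-1/114) - 794)/6613 = (-49/57 - 794)*(1/6613) = -45307/57*1/6613 = -45307/376941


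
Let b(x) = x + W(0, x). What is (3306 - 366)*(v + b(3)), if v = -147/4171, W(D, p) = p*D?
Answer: 36356040/4171 ≈ 8716.4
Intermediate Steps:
W(D, p) = D*p
b(x) = x (b(x) = x + 0*x = x + 0 = x)
v = -147/4171 (v = -147*1/4171 = -147/4171 ≈ -0.035243)
(3306 - 366)*(v + b(3)) = (3306 - 366)*(-147/4171 + 3) = 2940*(12366/4171) = 36356040/4171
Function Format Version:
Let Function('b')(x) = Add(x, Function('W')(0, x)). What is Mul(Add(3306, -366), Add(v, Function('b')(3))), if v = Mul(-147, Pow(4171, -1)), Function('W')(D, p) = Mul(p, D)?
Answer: Rational(36356040, 4171) ≈ 8716.4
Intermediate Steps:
Function('W')(D, p) = Mul(D, p)
Function('b')(x) = x (Function('b')(x) = Add(x, Mul(0, x)) = Add(x, 0) = x)
v = Rational(-147, 4171) (v = Mul(-147, Rational(1, 4171)) = Rational(-147, 4171) ≈ -0.035243)
Mul(Add(3306, -366), Add(v, Function('b')(3))) = Mul(Add(3306, -366), Add(Rational(-147, 4171), 3)) = Mul(2940, Rational(12366, 4171)) = Rational(36356040, 4171)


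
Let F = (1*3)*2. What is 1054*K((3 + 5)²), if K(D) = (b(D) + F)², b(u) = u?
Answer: 5164600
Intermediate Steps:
F = 6 (F = 3*2 = 6)
K(D) = (6 + D)² (K(D) = (D + 6)² = (6 + D)²)
1054*K((3 + 5)²) = 1054*(6 + (3 + 5)²)² = 1054*(6 + 8²)² = 1054*(6 + 64)² = 1054*70² = 1054*4900 = 5164600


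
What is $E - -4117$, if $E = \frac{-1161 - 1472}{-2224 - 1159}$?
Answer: $\frac{13930444}{3383} \approx 4117.8$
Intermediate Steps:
$E = \frac{2633}{3383}$ ($E = - \frac{2633}{-3383} = \left(-2633\right) \left(- \frac{1}{3383}\right) = \frac{2633}{3383} \approx 0.7783$)
$E - -4117 = \frac{2633}{3383} - -4117 = \frac{2633}{3383} + 4117 = \frac{13930444}{3383}$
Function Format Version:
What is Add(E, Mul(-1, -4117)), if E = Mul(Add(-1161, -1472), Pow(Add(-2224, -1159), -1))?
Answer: Rational(13930444, 3383) ≈ 4117.8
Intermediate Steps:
E = Rational(2633, 3383) (E = Mul(-2633, Pow(-3383, -1)) = Mul(-2633, Rational(-1, 3383)) = Rational(2633, 3383) ≈ 0.77830)
Add(E, Mul(-1, -4117)) = Add(Rational(2633, 3383), Mul(-1, -4117)) = Add(Rational(2633, 3383), 4117) = Rational(13930444, 3383)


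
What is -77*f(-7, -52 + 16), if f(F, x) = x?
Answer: 2772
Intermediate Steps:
-77*f(-7, -52 + 16) = -77*(-52 + 16) = -77*(-36) = 2772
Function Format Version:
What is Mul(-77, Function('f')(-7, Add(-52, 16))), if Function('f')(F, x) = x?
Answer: 2772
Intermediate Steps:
Mul(-77, Function('f')(-7, Add(-52, 16))) = Mul(-77, Add(-52, 16)) = Mul(-77, -36) = 2772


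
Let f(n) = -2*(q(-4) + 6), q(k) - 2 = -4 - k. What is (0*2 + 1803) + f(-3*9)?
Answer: 1787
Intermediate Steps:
q(k) = -2 - k (q(k) = 2 + (-4 - k) = -2 - k)
f(n) = -16 (f(n) = -2*((-2 - 1*(-4)) + 6) = -2*((-2 + 4) + 6) = -2*(2 + 6) = -2*8 = -16)
(0*2 + 1803) + f(-3*9) = (0*2 + 1803) - 16 = (0 + 1803) - 16 = 1803 - 16 = 1787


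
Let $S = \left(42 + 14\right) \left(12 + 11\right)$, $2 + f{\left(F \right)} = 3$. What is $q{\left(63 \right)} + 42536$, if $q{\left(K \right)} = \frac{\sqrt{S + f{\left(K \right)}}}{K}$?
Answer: $42536 + \frac{\sqrt{1289}}{63} \approx 42537.0$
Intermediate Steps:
$f{\left(F \right)} = 1$ ($f{\left(F \right)} = -2 + 3 = 1$)
$S = 1288$ ($S = 56 \cdot 23 = 1288$)
$q{\left(K \right)} = \frac{\sqrt{1289}}{K}$ ($q{\left(K \right)} = \frac{\sqrt{1288 + 1}}{K} = \frac{\sqrt{1289}}{K}$)
$q{\left(63 \right)} + 42536 = \frac{\sqrt{1289}}{63} + 42536 = 42536 + \frac{\sqrt{1289}}{63}$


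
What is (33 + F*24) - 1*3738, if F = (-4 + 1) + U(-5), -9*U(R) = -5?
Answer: -11291/3 ≈ -3763.7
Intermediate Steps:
U(R) = 5/9 (U(R) = -1/9*(-5) = 5/9)
F = -22/9 (F = (-4 + 1) + 5/9 = -3 + 5/9 = -22/9 ≈ -2.4444)
(33 + F*24) - 1*3738 = (33 - 22/9*24) - 1*3738 = (33 - 176/3) - 3738 = -77/3 - 3738 = -11291/3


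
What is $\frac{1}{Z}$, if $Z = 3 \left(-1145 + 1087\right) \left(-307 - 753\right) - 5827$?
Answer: $\frac{1}{178613} \approx 5.5987 \cdot 10^{-6}$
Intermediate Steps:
$Z = 178613$ ($Z = 3 \left(\left(-58\right) \left(-1060\right)\right) - 5827 = 3 \cdot 61480 - 5827 = 184440 - 5827 = 178613$)
$\frac{1}{Z} = \frac{1}{178613}$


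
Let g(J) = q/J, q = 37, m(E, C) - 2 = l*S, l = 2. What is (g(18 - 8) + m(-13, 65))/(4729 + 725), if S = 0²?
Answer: 19/18180 ≈ 0.0010451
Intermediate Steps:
S = 0
m(E, C) = 2 (m(E, C) = 2 + 2*0 = 2 + 0 = 2)
g(J) = 37/J
(g(18 - 8) + m(-13, 65))/(4729 + 725) = (37/(18 - 8) + 2)/(4729 + 725) = (37/10 + 2)/5454 = (37*(⅒) + 2)*(1/5454) = (37/10 + 2)*(1/5454) = (57/10)*(1/5454) = 19/18180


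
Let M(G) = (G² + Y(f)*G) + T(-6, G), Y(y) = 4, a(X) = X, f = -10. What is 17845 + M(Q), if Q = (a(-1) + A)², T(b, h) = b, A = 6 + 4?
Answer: 24724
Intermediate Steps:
A = 10
Q = 81 (Q = (-1 + 10)² = 9² = 81)
M(G) = -6 + G² + 4*G (M(G) = (G² + 4*G) - 6 = -6 + G² + 4*G)
17845 + M(Q) = 17845 + (-6 + 81² + 4*81) = 17845 + (-6 + 6561 + 324) = 17845 + 6879 = 24724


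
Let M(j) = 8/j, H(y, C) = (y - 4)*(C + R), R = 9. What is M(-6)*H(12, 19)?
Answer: -896/3 ≈ -298.67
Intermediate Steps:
H(y, C) = (-4 + y)*(9 + C) (H(y, C) = (y - 4)*(C + 9) = (-4 + y)*(9 + C))
M(-6)*H(12, 19) = (8/(-6))*(-36 - 4*19 + 9*12 + 19*12) = (8*(-⅙))*(-36 - 76 + 108 + 228) = -4/3*224 = -896/3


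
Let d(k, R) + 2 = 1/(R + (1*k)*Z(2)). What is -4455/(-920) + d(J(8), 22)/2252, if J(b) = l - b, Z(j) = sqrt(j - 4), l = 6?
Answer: 15422449/3185454 + I*sqrt(2)/553992 ≈ 4.8415 + 2.5528e-6*I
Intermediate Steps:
Z(j) = sqrt(-4 + j)
J(b) = 6 - b
d(k, R) = -2 + 1/(R + I*k*sqrt(2)) (d(k, R) = -2 + 1/(R + (1*k)*sqrt(-4 + 2)) = -2 + 1/(R + k*sqrt(-2)) = -2 + 1/(R + k*(I*sqrt(2))) = -2 + 1/(R + I*k*sqrt(2)))
-4455/(-920) + d(J(8), 22)/2252 = -4455/(-920) + ((1 - 2*22 - 2*I*(6 - 1*8)*sqrt(2))/(22 + I*(6 - 1*8)*sqrt(2)))/2252 = -4455*(-1/920) + ((1 - 44 - 2*I*(6 - 8)*sqrt(2))/(22 + I*(6 - 8)*sqrt(2)))*(1/2252) = 891/184 + ((1 - 44 - 2*I*(-2)*sqrt(2))/(22 + I*(-2)*sqrt(2)))*(1/2252) = 891/184 + ((1 - 44 + 4*I*sqrt(2))/(22 - 2*I*sqrt(2)))*(1/2252) = 891/184 + ((-43 + 4*I*sqrt(2))/(22 - 2*I*sqrt(2)))*(1/2252) = 891/184 + (-43 + 4*I*sqrt(2))/(2252*(22 - 2*I*sqrt(2)))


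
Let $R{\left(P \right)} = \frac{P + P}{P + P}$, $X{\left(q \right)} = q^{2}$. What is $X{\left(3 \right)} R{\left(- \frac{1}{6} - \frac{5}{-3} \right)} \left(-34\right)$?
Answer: $-306$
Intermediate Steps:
$R{\left(P \right)} = 1$ ($R{\left(P \right)} = \frac{2 P}{2 P} = 2 P \frac{1}{2 P} = 1$)
$X{\left(3 \right)} R{\left(- \frac{1}{6} - \frac{5}{-3} \right)} \left(-34\right) = 3^{2} \cdot 1 \left(-34\right) = 9 \cdot 1 \left(-34\right) = 9 \left(-34\right) = -306$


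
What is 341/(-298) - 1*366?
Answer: -109409/298 ≈ -367.14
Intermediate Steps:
341/(-298) - 1*366 = 341*(-1/298) - 366 = -341/298 - 366 = -109409/298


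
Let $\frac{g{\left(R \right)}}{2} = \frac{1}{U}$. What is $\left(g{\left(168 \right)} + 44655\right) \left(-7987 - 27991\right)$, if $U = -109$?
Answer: $- \frac{175119065354}{109} \approx -1.6066 \cdot 10^{9}$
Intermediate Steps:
$g{\left(R \right)} = - \frac{2}{109}$ ($g{\left(R \right)} = \frac{2}{-109} = 2 \left(- \frac{1}{109}\right) = - \frac{2}{109}$)
$\left(g{\left(168 \right)} + 44655\right) \left(-7987 - 27991\right) = \left(- \frac{2}{109} + 44655\right) \left(-7987 - 27991\right) = \frac{4867393}{109} \left(-35978\right) = - \frac{175119065354}{109}$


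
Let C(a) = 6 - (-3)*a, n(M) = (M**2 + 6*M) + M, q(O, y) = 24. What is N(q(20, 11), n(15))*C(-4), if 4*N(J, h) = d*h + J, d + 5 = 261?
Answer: -126756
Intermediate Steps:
d = 256 (d = -5 + 261 = 256)
n(M) = M**2 + 7*M
N(J, h) = 64*h + J/4 (N(J, h) = (256*h + J)/4 = (J + 256*h)/4 = 64*h + J/4)
C(a) = 6 + 3*a
N(q(20, 11), n(15))*C(-4) = (64*(15*(7 + 15)) + (1/4)*24)*(6 + 3*(-4)) = (64*(15*22) + 6)*(6 - 12) = (64*330 + 6)*(-6) = (21120 + 6)*(-6) = 21126*(-6) = -126756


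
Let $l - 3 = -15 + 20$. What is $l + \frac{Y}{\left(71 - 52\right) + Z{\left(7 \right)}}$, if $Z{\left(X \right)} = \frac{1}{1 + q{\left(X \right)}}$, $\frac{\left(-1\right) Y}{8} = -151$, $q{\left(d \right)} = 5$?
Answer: $\frac{8168}{115} \approx 71.026$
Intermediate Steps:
$l = 8$ ($l = 3 + \left(-15 + 20\right) = 3 + 5 = 8$)
$Y = 1208$ ($Y = \left(-8\right) \left(-151\right) = 1208$)
$Z{\left(X \right)} = \frac{1}{6}$ ($Z{\left(X \right)} = \frac{1}{1 + 5} = \frac{1}{6}$)
$l + \frac{Y}{\left(71 - 52\right) + Z{\left(7 \right)}} = 8 + \frac{1208}{\left(71 - 52\right) + \frac{1}{6}} = 8 + \frac{1208}{19 + \frac{1}{6}} = 8 + \frac{1208}{\frac{115}{6}} = 8 + 1208 \cdot \frac{6}{115} = 8 + \frac{7248}{115} = \frac{8168}{115}$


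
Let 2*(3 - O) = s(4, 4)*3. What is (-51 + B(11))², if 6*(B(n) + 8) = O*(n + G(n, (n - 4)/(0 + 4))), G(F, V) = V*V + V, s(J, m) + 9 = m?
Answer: 4020025/4096 ≈ 981.45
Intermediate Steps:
s(J, m) = -9 + m
G(F, V) = V + V² (G(F, V) = V² + V = V + V²)
O = 21/2 (O = 3 - (-9 + 4)*3/2 = 3 - (-5)*3/2 = 3 - ½*(-15) = 3 + 15/2 = 21/2 ≈ 10.500)
B(n) = -8 + 7*n/4 + 7*n*(-1 + n/4)/16 (B(n) = -8 + (21*(n + ((n - 4)/(0 + 4))*(1 + (n - 4)/(0 + 4)))/2)/6 = -8 + (21*(n + ((-4 + n)/4)*(1 + (-4 + n)/4))/2)/6 = -8 + (21*(n + ((-4 + n)*(¼))*(1 + (-4 + n)*(¼)))/2)/6 = -8 + (21*(n + (-1 + n/4)*(1 + (-1 + n/4)))/2)/6 = -8 + (21*(n + (-1 + n/4)*(n/4))/2)/6 = -8 + (21*(n + n*(-1 + n/4)/4)/2)/6 = -8 + (21*n/2 + 21*n*(-1 + n/4)/8)/6 = -8 + (7*n/4 + 7*n*(-1 + n/4)/16) = -8 + 7*n/4 + 7*n*(-1 + n/4)/16)
(-51 + B(11))² = (-51 + (-8 + (7/64)*11² + (21/16)*11))² = (-51 + (-8 + (7/64)*121 + 231/16))² = (-51 + (-8 + 847/64 + 231/16))² = (-51 + 1259/64)² = (-2005/64)² = 4020025/4096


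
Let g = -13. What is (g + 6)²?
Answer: 49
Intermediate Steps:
(g + 6)² = (-13 + 6)² = (-7)² = 49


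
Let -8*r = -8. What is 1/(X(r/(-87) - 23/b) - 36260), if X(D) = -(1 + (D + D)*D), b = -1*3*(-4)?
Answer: -60552/2196126313 ≈ -2.7572e-5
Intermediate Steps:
r = 1 (r = -1/8*(-8) = 1)
b = 12 (b = -3*(-4) = 12)
X(D) = -1 - 2*D**2 (X(D) = -(1 + (2*D)*D) = -(1 + 2*D**2) = -1 - 2*D**2)
1/(X(r/(-87) - 23/b) - 36260) = 1/((-1 - 2*(1/(-87) - 23/12)**2) - 36260) = 1/((-1 - 2*(1*(-1/87) - 23*1/12)**2) - 36260) = 1/((-1 - 2*(-1/87 - 23/12)**2) - 36260) = 1/((-1 - 2*(-671/348)**2) - 36260) = 1/((-1 - 2*450241/121104) - 36260) = 1/((-1 - 450241/60552) - 36260) = 1/(-510793/60552 - 36260) = 1/(-2196126313/60552) = -60552/2196126313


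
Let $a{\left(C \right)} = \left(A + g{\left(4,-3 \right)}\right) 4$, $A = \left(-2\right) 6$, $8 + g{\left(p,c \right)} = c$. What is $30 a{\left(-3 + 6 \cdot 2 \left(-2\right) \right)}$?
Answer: $-2760$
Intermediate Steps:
$g{\left(p,c \right)} = -8 + c$
$A = -12$
$a{\left(C \right)} = -92$ ($a{\left(C \right)} = \left(-12 - 11\right) 4 = \left(-23\right) 4 = -92$)
$30 a{\left(-3 + 6 \cdot 2 \left(-2\right) \right)} = 30 \left(-92\right) = -2760$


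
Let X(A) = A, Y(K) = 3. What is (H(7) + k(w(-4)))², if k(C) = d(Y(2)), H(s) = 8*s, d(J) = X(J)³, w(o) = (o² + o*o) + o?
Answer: 6889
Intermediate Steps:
w(o) = o + 2*o² (w(o) = (o² + o²) + o = 2*o² + o = o + 2*o²)
d(J) = J³
k(C) = 27 (k(C) = 3³ = 27)
(H(7) + k(w(-4)))² = (8*7 + 27)² = (56 + 27)² = 83² = 6889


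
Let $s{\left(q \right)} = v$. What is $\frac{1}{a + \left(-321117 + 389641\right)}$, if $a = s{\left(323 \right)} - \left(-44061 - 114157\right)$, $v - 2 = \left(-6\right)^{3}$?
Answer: $\frac{1}{226528} \approx 4.4145 \cdot 10^{-6}$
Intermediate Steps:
$v = -214$ ($v = 2 + \left(-6\right)^{3} = 2 - 216 = -214$)
$s{\left(q \right)} = -214$
$a = 158004$ ($a = -214 - \left(-44061 - 114157\right) = -214 - -158218 = -214 + 158218 = 158004$)
$\frac{1}{a + \left(-321117 + 389641\right)} = \frac{1}{158004 + \left(-321117 + 389641\right)} = \frac{1}{158004 + 68524} = \frac{1}{226528}$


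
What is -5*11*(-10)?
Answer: 550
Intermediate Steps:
-5*11*(-10) = -55*(-10) = 550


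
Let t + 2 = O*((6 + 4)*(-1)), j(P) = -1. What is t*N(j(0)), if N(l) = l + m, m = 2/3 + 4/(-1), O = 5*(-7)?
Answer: -1508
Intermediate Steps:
O = -35
m = -10/3 (m = 2*(1/3) + 4*(-1) = 2/3 - 4 = -10/3 ≈ -3.3333)
N(l) = -10/3 + l (N(l) = l - 10/3 = -10/3 + l)
t = 348 (t = -2 - 35*(6 + 4)*(-1) = -2 - 350*(-1) = -2 - 35*(-10) = -2 + 350 = 348)
t*N(j(0)) = 348*(-10/3 - 1) = 348*(-13/3) = -1508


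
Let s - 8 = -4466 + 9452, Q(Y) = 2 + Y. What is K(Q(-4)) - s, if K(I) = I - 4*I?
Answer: -4988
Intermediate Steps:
s = 4994 (s = 8 + (-4466 + 9452) = 8 + 4986 = 4994)
K(I) = -3*I
K(Q(-4)) - s = -3*(2 - 4) - 1*4994 = -3*(-2) - 4994 = 6 - 4994 = -4988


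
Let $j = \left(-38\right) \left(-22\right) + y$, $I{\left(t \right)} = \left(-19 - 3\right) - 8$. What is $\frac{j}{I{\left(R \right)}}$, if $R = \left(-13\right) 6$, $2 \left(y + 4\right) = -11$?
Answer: $- \frac{551}{20} \approx -27.55$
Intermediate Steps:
$y = - \frac{19}{2}$ ($y = -4 + \frac{1}{2} \left(-11\right) = -4 - \frac{11}{2} = - \frac{19}{2} \approx -9.5$)
$R = -78$
$I{\left(t \right)} = -30$ ($I{\left(t \right)} = -22 - 8 = -30$)
$j = \frac{1653}{2}$ ($j = \left(-38\right) \left(-22\right) - \frac{19}{2} = 836 - \frac{19}{2} = \frac{1653}{2} \approx 826.5$)
$\frac{j}{I{\left(R \right)}} = \frac{1653}{2 \left(-30\right)} = \frac{1653}{2} \left(- \frac{1}{30}\right) = - \frac{551}{20}$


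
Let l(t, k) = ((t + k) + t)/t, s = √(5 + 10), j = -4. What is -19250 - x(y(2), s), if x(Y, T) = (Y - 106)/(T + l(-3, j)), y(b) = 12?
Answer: -135314/7 + 846*√15/35 ≈ -19237.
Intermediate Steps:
s = √15 ≈ 3.8730
l(t, k) = (k + 2*t)/t (l(t, k) = ((k + t) + t)/t = (k + 2*t)/t)
x(Y, T) = (-106 + Y)/(10/3 + T) (x(Y, T) = (Y - 106)/(T + (2 - 4/(-3))) = (-106 + Y)/(T + (2 - 4*(-⅓))) = (-106 + Y)/(T + (2 + 4/3)) = (-106 + Y)/(T + 10/3) = (-106 + Y)/(10/3 + T))
-19250 - x(y(2), s) = -19250 - 3*(-106 + 12)/(10 + 3*√15) = -19250 - 3*(-94)/(10 + 3*√15) = -19250 - (-282)/(10 + 3*√15) = -19250 + 282/(10 + 3*√15)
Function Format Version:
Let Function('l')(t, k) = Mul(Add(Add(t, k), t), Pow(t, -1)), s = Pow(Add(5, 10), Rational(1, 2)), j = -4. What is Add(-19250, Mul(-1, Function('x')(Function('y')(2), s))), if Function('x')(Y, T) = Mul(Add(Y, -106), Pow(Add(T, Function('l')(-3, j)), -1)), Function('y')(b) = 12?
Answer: Add(Rational(-135314, 7), Mul(Rational(846, 35), Pow(15, Rational(1, 2)))) ≈ -19237.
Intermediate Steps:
s = Pow(15, Rational(1, 2)) ≈ 3.8730
Function('l')(t, k) = Mul(Pow(t, -1), Add(k, Mul(2, t))) (Function('l')(t, k) = Mul(Add(Add(k, t), t), Pow(t, -1)) = Mul(Add(k, Mul(2, t)), Pow(t, -1)) = Mul(Pow(t, -1), Add(k, Mul(2, t))))
Function('x')(Y, T) = Mul(Pow(Add(Rational(10, 3), T), -1), Add(-106, Y)) (Function('x')(Y, T) = Mul(Add(Y, -106), Pow(Add(T, Add(2, Mul(-4, Pow(-3, -1)))), -1)) = Mul(Add(-106, Y), Pow(Add(T, Add(2, Mul(-4, Rational(-1, 3)))), -1)) = Mul(Add(-106, Y), Pow(Add(T, Add(2, Rational(4, 3))), -1)) = Mul(Add(-106, Y), Pow(Add(T, Rational(10, 3)), -1)) = Mul(Add(-106, Y), Pow(Add(Rational(10, 3), T), -1)) = Mul(Pow(Add(Rational(10, 3), T), -1), Add(-106, Y)))
Add(-19250, Mul(-1, Function('x')(Function('y')(2), s))) = Add(-19250, Mul(-1, Mul(3, Pow(Add(10, Mul(3, Pow(15, Rational(1, 2)))), -1), Add(-106, 12)))) = Add(-19250, Mul(-1, Mul(3, Pow(Add(10, Mul(3, Pow(15, Rational(1, 2)))), -1), -94))) = Add(-19250, Mul(-1, Mul(-282, Pow(Add(10, Mul(3, Pow(15, Rational(1, 2)))), -1)))) = Add(-19250, Mul(282, Pow(Add(10, Mul(3, Pow(15, Rational(1, 2)))), -1)))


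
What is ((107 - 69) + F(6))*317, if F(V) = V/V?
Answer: 12363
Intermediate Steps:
F(V) = 1
((107 - 69) + F(6))*317 = ((107 - 69) + 1)*317 = (38 + 1)*317 = 39*317 = 12363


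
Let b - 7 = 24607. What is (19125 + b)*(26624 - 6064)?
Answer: 899273840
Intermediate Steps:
b = 24614 (b = 7 + 24607 = 24614)
(19125 + b)*(26624 - 6064) = (19125 + 24614)*(26624 - 6064) = 43739*20560 = 899273840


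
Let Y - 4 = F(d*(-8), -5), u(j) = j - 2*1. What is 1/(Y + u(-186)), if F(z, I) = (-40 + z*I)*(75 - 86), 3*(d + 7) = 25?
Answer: -3/992 ≈ -0.0030242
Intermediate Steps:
d = 4/3 (d = -7 + (1/3)*25 = -7 + 25/3 = 4/3 ≈ 1.3333)
u(j) = -2 + j (u(j) = j - 2 = -2 + j)
F(z, I) = 440 - 11*I*z (F(z, I) = (-40 + I*z)*(-11) = 440 - 11*I*z)
Y = -428/3 (Y = 4 + (440 - 11*(-5)*(4/3)*(-8)) = 4 + (440 - 11*(-5)*(-32/3)) = 4 + (440 - 1760/3) = 4 - 440/3 = -428/3 ≈ -142.67)
1/(Y + u(-186)) = 1/(-428/3 + (-2 - 186)) = 1/(-428/3 - 188) = 1/(-992/3) = -3/992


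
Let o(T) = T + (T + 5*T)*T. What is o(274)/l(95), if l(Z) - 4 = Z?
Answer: 450730/99 ≈ 4552.8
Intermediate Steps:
o(T) = T + 6*T² (o(T) = T + (6*T)*T = T + 6*T²)
l(Z) = 4 + Z
o(274)/l(95) = (274*(1 + 6*274))/(4 + 95) = (274*(1 + 1644))/99 = (274*1645)*(1/99) = 450730*(1/99) = 450730/99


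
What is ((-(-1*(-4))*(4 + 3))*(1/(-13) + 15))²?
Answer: 29506624/169 ≈ 1.7460e+5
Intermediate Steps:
((-(-1*(-4))*(4 + 3))*(1/(-13) + 15))² = ((-4*7)*(-1/13 + 15))² = (-1*28*(194/13))² = (-28*194/13)² = (-5432/13)² = 29506624/169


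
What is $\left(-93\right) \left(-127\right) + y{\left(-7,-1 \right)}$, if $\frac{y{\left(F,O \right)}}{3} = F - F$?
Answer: $11811$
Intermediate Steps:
$y{\left(F,O \right)} = 0$ ($y{\left(F,O \right)} = 3 \left(F - F\right) = 3 \cdot 0 = 0$)
$\left(-93\right) \left(-127\right) + y{\left(-7,-1 \right)} = \left(-93\right) \left(-127\right) + 0 = 11811 + 0 = 11811$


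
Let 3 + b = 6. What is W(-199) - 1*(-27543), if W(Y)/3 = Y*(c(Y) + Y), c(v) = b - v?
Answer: 25752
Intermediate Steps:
b = 3 (b = -3 + 6 = 3)
c(v) = 3 - v
W(Y) = 9*Y (W(Y) = 3*(Y*((3 - Y) + Y)) = 3*(Y*3) = 3*(3*Y) = 9*Y)
W(-199) - 1*(-27543) = 9*(-199) - 1*(-27543) = -1791 + 27543 = 25752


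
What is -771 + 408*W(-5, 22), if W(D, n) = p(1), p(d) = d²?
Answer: -363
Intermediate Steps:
W(D, n) = 1 (W(D, n) = 1² = 1)
-771 + 408*W(-5, 22) = -771 + 408*1 = -771 + 408 = -363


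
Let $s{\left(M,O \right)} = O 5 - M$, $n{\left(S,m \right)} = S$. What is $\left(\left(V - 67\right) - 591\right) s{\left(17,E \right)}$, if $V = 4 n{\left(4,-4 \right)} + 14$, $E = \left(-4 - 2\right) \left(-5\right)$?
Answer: $-83524$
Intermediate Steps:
$E = 30$ ($E = \left(-6\right) \left(-5\right) = 30$)
$s{\left(M,O \right)} = - M + 5 O$ ($s{\left(M,O \right)} = 5 O - M = - M + 5 O$)
$V = 30$ ($V = 4 \cdot 4 + 14 = 16 + 14 = 30$)
$\left(\left(V - 67\right) - 591\right) s{\left(17,E \right)} = \left(\left(30 - 67\right) - 591\right) \left(\left(-1\right) 17 + 5 \cdot 30\right) = \left(\left(30 - 67\right) - 591\right) \left(-17 + 150\right) = \left(-37 - 591\right) 133 = \left(-628\right) 133 = -83524$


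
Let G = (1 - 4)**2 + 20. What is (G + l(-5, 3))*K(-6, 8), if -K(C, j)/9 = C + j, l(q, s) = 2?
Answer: -558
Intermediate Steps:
K(C, j) = -9*C - 9*j (K(C, j) = -9*(C + j) = -9*C - 9*j)
G = 29 (G = (-3)**2 + 20 = 9 + 20 = 29)
(G + l(-5, 3))*K(-6, 8) = (29 + 2)*(-9*(-6) - 9*8) = 31*(54 - 72) = 31*(-18) = -558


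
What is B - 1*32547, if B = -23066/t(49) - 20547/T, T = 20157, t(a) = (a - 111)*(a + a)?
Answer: -664303161169/20412322 ≈ -32544.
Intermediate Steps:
t(a) = 2*a*(-111 + a) (t(a) = (-111 + a)*(2*a) = 2*a*(-111 + a))
B = 56682965/20412322 (B = -23066*1/(98*(-111 + 49)) - 20547/20157 = -23066/(2*49*(-62)) - 20547*1/20157 = -23066/(-6076) - 6849/6719 = -23066*(-1/6076) - 6849/6719 = 11533/3038 - 6849/6719 = 56682965/20412322 ≈ 2.7769)
B - 1*32547 = 56682965/20412322 - 1*32547 = 56682965/20412322 - 32547 = -664303161169/20412322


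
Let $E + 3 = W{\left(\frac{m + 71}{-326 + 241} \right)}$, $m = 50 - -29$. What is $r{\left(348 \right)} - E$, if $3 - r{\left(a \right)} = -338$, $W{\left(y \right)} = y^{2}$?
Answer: $\frac{98516}{289} \approx 340.89$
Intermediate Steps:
$m = 79$ ($m = 50 + 29 = 79$)
$r{\left(a \right)} = 341$ ($r{\left(a \right)} = 3 - -338 = 3 + 338 = 341$)
$E = \frac{33}{289}$ ($E = -3 + \left(\frac{79 + 71}{-326 + 241}\right)^{2} = -3 + \left(\frac{150}{-85}\right)^{2} = -3 + \left(150 \left(- \frac{1}{85}\right)\right)^{2} = -3 + \left(- \frac{30}{17}\right)^{2} = -3 + \frac{900}{289} = \frac{33}{289} \approx 0.11419$)
$r{\left(348 \right)} - E = 341 - \frac{33}{289} = \frac{98516}{289}$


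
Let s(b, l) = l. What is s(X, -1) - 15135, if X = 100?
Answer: -15136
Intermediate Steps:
s(X, -1) - 15135 = -1 - 15135 = -15136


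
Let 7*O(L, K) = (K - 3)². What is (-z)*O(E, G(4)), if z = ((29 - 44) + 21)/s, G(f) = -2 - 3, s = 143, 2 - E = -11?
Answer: -384/1001 ≈ -0.38362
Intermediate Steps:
E = 13 (E = 2 - 1*(-11) = 2 + 11 = 13)
G(f) = -5
z = 6/143 (z = ((29 - 44) + 21)/143 = (-15 + 21)*(1/143) = 6*(1/143) = 6/143 ≈ 0.041958)
O(L, K) = (-3 + K)²/7 (O(L, K) = (K - 3)²/7 = (-3 + K)²/7)
(-z)*O(E, G(4)) = (-1*6/143)*((-3 - 5)²/7) = -6*(-8)²/1001 = -6*64/1001 = -6/143*64/7 = -384/1001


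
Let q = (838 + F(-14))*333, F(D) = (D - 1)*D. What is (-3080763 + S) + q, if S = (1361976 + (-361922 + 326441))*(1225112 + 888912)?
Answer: 2804239534101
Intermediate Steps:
F(D) = D*(-1 + D) (F(D) = (-1 + D)*D = D*(-1 + D))
q = 348984 (q = (838 - 14*(-1 - 14))*333 = (838 - 14*(-15))*333 = (838 + 210)*333 = 1048*333 = 348984)
S = 2804242265880 (S = (1361976 - 35481)*2114024 = 1326495*2114024 = 2804242265880)
(-3080763 + S) + q = (-3080763 + 2804242265880) + 348984 = 2804239185117 + 348984 = 2804239534101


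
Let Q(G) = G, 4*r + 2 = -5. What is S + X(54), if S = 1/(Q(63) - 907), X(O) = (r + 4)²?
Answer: 17087/3376 ≈ 5.0613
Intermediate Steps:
r = -7/4 (r = -½ + (¼)*(-5) = -½ - 5/4 = -7/4 ≈ -1.7500)
X(O) = 81/16 (X(O) = (-7/4 + 4)² = (9/4)² = 81/16)
S = -1/844 (S = 1/(63 - 907) = 1/(-844) = -1/844 ≈ -0.0011848)
S + X(54) = -1/844 + 81/16 = 17087/3376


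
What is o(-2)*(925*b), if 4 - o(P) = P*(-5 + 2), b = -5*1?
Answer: 9250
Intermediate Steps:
b = -5
o(P) = 4 + 3*P (o(P) = 4 - P*(-5 + 2) = 4 - P*(-3) = 4 - (-3)*P = 4 + 3*P)
o(-2)*(925*b) = (4 + 3*(-2))*(925*(-5)) = (4 - 6)*(-4625) = -2*(-4625) = 9250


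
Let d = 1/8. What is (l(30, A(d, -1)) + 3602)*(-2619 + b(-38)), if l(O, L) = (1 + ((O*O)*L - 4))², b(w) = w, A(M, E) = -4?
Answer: -34501705627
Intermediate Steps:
d = ⅛ ≈ 0.12500
l(O, L) = (-3 + L*O²)² (l(O, L) = (1 + (O²*L - 4))² = (1 + (L*O² - 4))² = (1 + (-4 + L*O²))² = (-3 + L*O²)²)
(l(30, A(d, -1)) + 3602)*(-2619 + b(-38)) = ((-3 - 4*30²)² + 3602)*(-2619 - 38) = ((-3 - 4*900)² + 3602)*(-2657) = ((-3 - 3600)² + 3602)*(-2657) = ((-3603)² + 3602)*(-2657) = (12981609 + 3602)*(-2657) = 12985211*(-2657) = -34501705627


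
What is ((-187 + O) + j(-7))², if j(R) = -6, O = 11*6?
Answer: 16129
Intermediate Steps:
O = 66
((-187 + O) + j(-7))² = ((-187 + 66) - 6)² = (-121 - 6)² = (-127)² = 16129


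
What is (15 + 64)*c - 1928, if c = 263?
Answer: 18849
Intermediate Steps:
(15 + 64)*c - 1928 = (15 + 64)*263 - 1928 = 79*263 - 1928 = 20777 - 1928 = 18849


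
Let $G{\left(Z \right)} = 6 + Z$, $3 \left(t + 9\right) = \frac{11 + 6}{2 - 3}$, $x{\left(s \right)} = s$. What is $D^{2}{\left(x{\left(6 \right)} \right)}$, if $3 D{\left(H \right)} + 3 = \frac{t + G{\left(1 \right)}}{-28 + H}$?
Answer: $\frac{30625}{39204} \approx 0.78117$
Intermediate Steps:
$t = - \frac{44}{3}$ ($t = -9 + \frac{\left(11 + 6\right) \frac{1}{2 - 3}}{3} = -9 + \frac{17 \frac{1}{2 + \left(-5 + 2\right)}}{3} = -9 + \frac{17 \frac{1}{2 - 3}}{3} = -9 + \frac{17 \frac{1}{-1}}{3} = -9 + \frac{17 \left(-1\right)}{3} = -9 + \frac{1}{3} \left(-17\right) = -9 - \frac{17}{3} = - \frac{44}{3} \approx -14.667$)
$D{\left(H \right)} = -1 - \frac{23}{9 \left(-28 + H\right)}$ ($D{\left(H \right)} = -1 + \frac{\left(- \frac{44}{3} + \left(6 + 1\right)\right) \frac{1}{-28 + H}}{3} = -1 + \frac{\left(- \frac{44}{3} + 7\right) \frac{1}{-28 + H}}{3} = -1 + \frac{\left(- \frac{23}{3}\right) \frac{1}{-28 + H}}{3} = -1 - \frac{23}{9 \left(-28 + H\right)}$)
$D^{2}{\left(x{\left(6 \right)} \right)} = \left(\frac{\frac{229}{9} - 6}{-28 + 6}\right)^{2} = \left(\frac{\frac{229}{9} - 6}{-22}\right)^{2} = \left(\left(- \frac{1}{22}\right) \frac{175}{9}\right)^{2} = \left(- \frac{175}{198}\right)^{2} = \frac{30625}{39204}$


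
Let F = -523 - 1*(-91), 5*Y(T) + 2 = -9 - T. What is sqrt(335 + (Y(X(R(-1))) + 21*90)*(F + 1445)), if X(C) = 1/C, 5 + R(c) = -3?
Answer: sqrt(765080690)/20 ≈ 1383.0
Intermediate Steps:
R(c) = -8 (R(c) = -5 - 3 = -8)
Y(T) = -11/5 - T/5 (Y(T) = -2/5 + (-9 - T)/5 = -2/5 + (-9/5 - T/5) = -11/5 - T/5)
F = -432 (F = -523 + 91 = -432)
sqrt(335 + (Y(X(R(-1))) + 21*90)*(F + 1445)) = sqrt(335 + ((-11/5 - 1/5/(-8)) + 21*90)*(-432 + 1445)) = sqrt(335 + ((-11/5 - 1/5*(-1/8)) + 1890)*1013) = sqrt(335 + ((-11/5 + 1/40) + 1890)*1013) = sqrt(335 + (-87/40 + 1890)*1013) = sqrt(335 + (75513/40)*1013) = sqrt(335 + 76494669/40) = sqrt(76508069/40) = sqrt(765080690)/20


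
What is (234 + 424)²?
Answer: 432964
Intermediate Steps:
(234 + 424)² = 658² = 432964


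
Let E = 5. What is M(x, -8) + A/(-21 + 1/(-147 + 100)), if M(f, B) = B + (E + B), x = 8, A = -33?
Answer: -9317/988 ≈ -9.4302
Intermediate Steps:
M(f, B) = 5 + 2*B (M(f, B) = B + (5 + B) = 5 + 2*B)
M(x, -8) + A/(-21 + 1/(-147 + 100)) = (5 + 2*(-8)) - 33/(-21 + 1/(-147 + 100)) = (5 - 16) - 33/(-21 + 1/(-47)) = -11 - 33/(-21 - 1/47) = -11 - 33/(-988/47) = -11 - 33*(-47/988) = -11 + 1551/988 = -9317/988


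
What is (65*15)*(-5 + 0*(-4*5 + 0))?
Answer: -4875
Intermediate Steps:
(65*15)*(-5 + 0*(-4*5 + 0)) = 975*(-5 + 0*(-20 + 0)) = 975*(-5 + 0*(-20)) = 975*(-5 + 0) = 975*(-5) = -4875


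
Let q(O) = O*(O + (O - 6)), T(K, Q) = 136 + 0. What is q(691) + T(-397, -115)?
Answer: 950952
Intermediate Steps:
T(K, Q) = 136
q(O) = O*(-6 + 2*O) (q(O) = O*(O + (-6 + O)) = O*(-6 + 2*O))
q(691) + T(-397, -115) = 2*691*(-3 + 691) + 136 = 2*691*688 + 136 = 950816 + 136 = 950952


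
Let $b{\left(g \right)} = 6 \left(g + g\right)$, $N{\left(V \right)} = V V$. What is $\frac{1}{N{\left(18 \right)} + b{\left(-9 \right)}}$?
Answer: $\frac{1}{216} \approx 0.0046296$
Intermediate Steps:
$N{\left(V \right)} = V^{2}$
$b{\left(g \right)} = 12 g$ ($b{\left(g \right)} = 6 \cdot 2 g = 12 g$)
$\frac{1}{N{\left(18 \right)} + b{\left(-9 \right)}} = \frac{1}{18^{2} + 12 \left(-9\right)} = \frac{1}{324 - 108} = \frac{1}{216}$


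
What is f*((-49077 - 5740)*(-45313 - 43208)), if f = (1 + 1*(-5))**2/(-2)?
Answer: -38819645256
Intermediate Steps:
f = -8 (f = (1 - 5)**2*(-1/2) = (-4)**2*(-1/2) = 16*(-1/2) = -8)
f*((-49077 - 5740)*(-45313 - 43208)) = -8*(-49077 - 5740)*(-45313 - 43208) = -(-438536)*(-88521) = -8*4852455657 = -38819645256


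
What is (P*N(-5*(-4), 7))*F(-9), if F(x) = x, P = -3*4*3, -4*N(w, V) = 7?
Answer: -567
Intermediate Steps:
N(w, V) = -7/4 (N(w, V) = -¼*7 = -7/4)
P = -36 (P = -12*3 = -36)
(P*N(-5*(-4), 7))*F(-9) = -36*(-7/4)*(-9) = 63*(-9) = -567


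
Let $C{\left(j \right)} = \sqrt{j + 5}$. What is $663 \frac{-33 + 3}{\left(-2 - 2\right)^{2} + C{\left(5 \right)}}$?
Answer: $- \frac{53040}{41} + \frac{3315 \sqrt{10}}{41} \approx -1038.0$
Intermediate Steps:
$C{\left(j \right)} = \sqrt{5 + j}$
$663 \frac{-33 + 3}{\left(-2 - 2\right)^{2} + C{\left(5 \right)}} = 663 \frac{-33 + 3}{\left(-2 - 2\right)^{2} + \sqrt{5 + 5}} = 663 \left(- \frac{30}{\left(-4\right)^{2} + \sqrt{10}}\right) = 663 \left(- \frac{30}{16 + \sqrt{10}}\right) = - \frac{19890}{16 + \sqrt{10}}$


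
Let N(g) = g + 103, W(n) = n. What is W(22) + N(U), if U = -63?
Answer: 62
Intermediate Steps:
N(g) = 103 + g
W(22) + N(U) = 22 + (103 - 63) = 22 + 40 = 62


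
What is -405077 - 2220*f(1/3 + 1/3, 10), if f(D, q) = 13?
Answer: -433937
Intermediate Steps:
-405077 - 2220*f(1/3 + 1/3, 10) = -405077 - 2220*13 = -405077 - 1*28860 = -405077 - 28860 = -433937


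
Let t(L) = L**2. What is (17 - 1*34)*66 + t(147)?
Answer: 20487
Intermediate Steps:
(17 - 1*34)*66 + t(147) = (17 - 1*34)*66 + 147**2 = (17 - 34)*66 + 21609 = -17*66 + 21609 = -1122 + 21609 = 20487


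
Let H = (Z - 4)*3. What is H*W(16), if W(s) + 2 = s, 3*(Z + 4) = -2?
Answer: -364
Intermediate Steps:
Z = -14/3 (Z = -4 + (1/3)*(-2) = -4 - 2/3 = -14/3 ≈ -4.6667)
W(s) = -2 + s
H = -26 (H = (-14/3 - 4)*3 = -26/3*3 = -26)
H*W(16) = -26*(-2 + 16) = -26*14 = -364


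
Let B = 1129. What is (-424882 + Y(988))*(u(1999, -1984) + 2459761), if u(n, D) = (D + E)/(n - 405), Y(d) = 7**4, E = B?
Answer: -1656488084322099/1594 ≈ -1.0392e+12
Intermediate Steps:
E = 1129
Y(d) = 2401
u(n, D) = (1129 + D)/(-405 + n) (u(n, D) = (D + 1129)/(n - 405) = (1129 + D)/(-405 + n))
(-424882 + Y(988))*(u(1999, -1984) + 2459761) = (-424882 + 2401)*((1129 - 1984)/(-405 + 1999) + 2459761) = -422481*(-855/1594 + 2459761) = -422481*3920858179/1594 = -1656488084322099/1594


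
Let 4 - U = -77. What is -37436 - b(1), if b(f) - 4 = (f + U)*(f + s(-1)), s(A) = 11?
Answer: -38424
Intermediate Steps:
U = 81 (U = 4 - 1*(-77) = 4 + 77 = 81)
b(f) = 4 + (11 + f)*(81 + f) (b(f) = 4 + (f + 81)*(f + 11) = 4 + (81 + f)*(11 + f) = 4 + (11 + f)*(81 + f))
-37436 - b(1) = -37436 - (895 + 1² + 92*1) = -37436 - (895 + 1 + 92) = -37436 - 1*988 = -37436 - 988 = -38424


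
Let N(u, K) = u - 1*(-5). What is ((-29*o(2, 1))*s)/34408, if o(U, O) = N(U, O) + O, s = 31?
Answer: -899/4301 ≈ -0.20902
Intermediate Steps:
N(u, K) = 5 + u (N(u, K) = u + 5 = 5 + u)
o(U, O) = 5 + O + U (o(U, O) = (5 + U) + O = 5 + O + U)
((-29*o(2, 1))*s)/34408 = (-29*(5 + 1 + 2)*31)/34408 = (-29*8*31)*(1/34408) = -232*31*(1/34408) = -7192*1/34408 = -899/4301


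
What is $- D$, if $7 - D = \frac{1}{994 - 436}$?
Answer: $- \frac{3905}{558} \approx -6.9982$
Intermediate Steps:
$D = \frac{3905}{558}$ ($D = 7 - \frac{1}{994 - 436} = 7 - \frac{1}{558} = \frac{3905}{558} \approx 6.9982$)
$- D = \left(-1\right) \frac{3905}{558} = - \frac{3905}{558}$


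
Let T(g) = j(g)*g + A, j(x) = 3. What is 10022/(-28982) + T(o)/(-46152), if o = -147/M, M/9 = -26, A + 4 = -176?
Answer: -5945851651/17388504432 ≈ -0.34194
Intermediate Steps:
A = -180 (A = -4 - 176 = -180)
M = -234 (M = 9*(-26) = -234)
o = 49/78 (o = -147/(-234) = -147*(-1/234) = 49/78 ≈ 0.62821)
T(g) = -180 + 3*g (T(g) = 3*g - 180 = -180 + 3*g)
10022/(-28982) + T(o)/(-46152) = 10022/(-28982) + (-180 + 3*(49/78))/(-46152) = 10022*(-1/28982) + (-180 + 49/26)*(-1/46152) = -5011/14491 - 4631/26*(-1/46152) = -5011/14491 + 4631/1199952 = -5945851651/17388504432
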